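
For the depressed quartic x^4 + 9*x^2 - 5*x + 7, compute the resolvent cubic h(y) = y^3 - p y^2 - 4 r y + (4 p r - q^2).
h(y) = y^3 - 9*y^2 - 28*y + 227

Identify coefficients: p = 9, q = -5, r = 7.
Plug into h(y) = y^3 - p y^2 - 4 r y + (4 p r - q^2):
  h(y) = y^3 - (9) y^2 - 4*(7) y + (4*(9)*(7) - (-5)^2)
       = y^3 + (-9) y^2 + (-28) y + (227).
Simplifying: h(y) = y^3 - 9*y^2 - 28*y + 227.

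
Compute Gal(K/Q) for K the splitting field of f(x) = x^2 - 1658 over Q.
Gal(K/Q) = Z/2Z (cyclic of order 2)

x^2 - 1658 is irreducible over Q since 1658 is not a rational square. The splitting field Q(sqrt(1658)) has degree 2 over Q, and its unique nontrivial automorphism is sqrt(1658) ↦ -sqrt(1658). Hence Gal(Q(sqrt(1658))/Q) = Z/2Z.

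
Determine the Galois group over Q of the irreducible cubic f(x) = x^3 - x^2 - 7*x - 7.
Gal(K/Q) = S_3 (symmetric group of order 6)

Compute the discriminant of x^3 + (-1)*x^2 + (-7)*x + (-7): Δ = -812. Since Δ is not a rational square, the Galois group is not contained in A_3; it must be the full S_3 (irreducibility of the cubic rules out anything smaller).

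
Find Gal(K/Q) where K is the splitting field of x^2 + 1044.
Gal(K/Q) = Z/2Z (cyclic of order 2)

x^2 + 1044 is irreducible over Q since -1044 is not a rational square. The splitting field Q(sqrt(-1044)) has degree 2 over Q, and its unique nontrivial automorphism is sqrt(-1044) ↦ -sqrt(-1044). Hence Gal(Q(sqrt(-1044))/Q) = Z/2Z.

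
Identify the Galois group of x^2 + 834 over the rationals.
Gal(K/Q) = Z/2Z (cyclic of order 2)

x^2 + 834 is irreducible over Q since -834 is not a rational square. The splitting field Q(sqrt(-834)) has degree 2 over Q, and its unique nontrivial automorphism is sqrt(-834) ↦ -sqrt(-834). Hence Gal(Q(sqrt(-834))/Q) = Z/2Z.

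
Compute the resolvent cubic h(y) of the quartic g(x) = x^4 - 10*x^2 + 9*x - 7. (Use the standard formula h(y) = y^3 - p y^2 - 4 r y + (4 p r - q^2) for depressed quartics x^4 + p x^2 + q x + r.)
h(y) = y^3 + 10*y^2 + 28*y + 199

Identify coefficients: p = -10, q = 9, r = -7.
Plug into h(y) = y^3 - p y^2 - 4 r y + (4 p r - q^2):
  h(y) = y^3 - (-10) y^2 - 4*(-7) y + (4*(-10)*(-7) - (9)^2)
       = y^3 + (10) y^2 + (28) y + (199).
Simplifying: h(y) = y^3 + 10*y^2 + 28*y + 199.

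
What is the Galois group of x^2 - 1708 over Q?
Gal(K/Q) = Z/2Z (cyclic of order 2)

x^2 - 1708 is irreducible over Q since 1708 is not a rational square. The splitting field Q(sqrt(1708)) has degree 2 over Q, and its unique nontrivial automorphism is sqrt(1708) ↦ -sqrt(1708). Hence Gal(Q(sqrt(1708))/Q) = Z/2Z.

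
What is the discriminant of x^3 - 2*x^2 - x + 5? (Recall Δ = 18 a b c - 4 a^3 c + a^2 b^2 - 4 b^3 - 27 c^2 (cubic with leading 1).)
Δ = -327

For x^3 + a x^2 + b x + c the discriminant is Δ = 18 a b c - 4 a^3 c + a^2 b^2 - 4 b^3 - 27 c^2.
Plug a = -2, b = -1, c = 5:
  18*(-2)*(-1)*(5) - 4*(-2)^3*(5) + (-2)^2*(-1)^2 - 4*(-1)^3 - 27*(5)^2
  = 180 + (160) + 4 + (4) + (-675)
  = -327.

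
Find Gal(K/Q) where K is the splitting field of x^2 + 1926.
Gal(K/Q) = Z/2Z (cyclic of order 2)

x^2 + 1926 is irreducible over Q since -1926 is not a rational square. The splitting field Q(sqrt(-1926)) has degree 2 over Q, and its unique nontrivial automorphism is sqrt(-1926) ↦ -sqrt(-1926). Hence Gal(Q(sqrt(-1926))/Q) = Z/2Z.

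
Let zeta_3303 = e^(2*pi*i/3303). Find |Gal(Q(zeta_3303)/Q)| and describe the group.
|Gal(Q(zeta_3303)/Q)| = phi(3303) = 2196; group ≅ (Z/3303Z)^* ≅ Z/6Z × Z/366Z

The n-th cyclotomic polynomial Φ_3303(x) is the minimal polynomial of zeta_3303 over Q and has degree phi(3303) = 2196. So Q(zeta_3303) is a degree-2196 Galois extension with Galois group (Z/3303Z)^*. By CRT, (Z/3303Z)^* ≅ (Z/9Z)^* × (Z/367Z)^*. Each prime-power unit group is (Z/9Z)^* ≅ Z/6Z; (Z/367Z)^* ≅ Z/366Z. Hence Gal(Q(zeta_3303)/Q) ≅ Z/6Z × Z/366Z.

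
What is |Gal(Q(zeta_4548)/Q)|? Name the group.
|Gal(Q(zeta_4548)/Q)| = phi(4548) = 1512; group ≅ (Z/4548Z)^* ≅ Z/2Z × Z/2Z × Z/378Z

The n-th cyclotomic polynomial Φ_4548(x) is the minimal polynomial of zeta_4548 over Q and has degree phi(4548) = 1512. So Q(zeta_4548) is a degree-1512 Galois extension with Galois group (Z/4548Z)^*. By CRT, (Z/4548Z)^* ≅ (Z/4Z)^* × (Z/3Z)^* × (Z/379Z)^*. Each prime-power unit group is (Z/4Z)^* ≅ Z/2Z; (Z/3Z)^* ≅ Z/2Z; (Z/379Z)^* ≅ Z/378Z. Hence Gal(Q(zeta_4548)/Q) ≅ Z/2Z × Z/2Z × Z/378Z.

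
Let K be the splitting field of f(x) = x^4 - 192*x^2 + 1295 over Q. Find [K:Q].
[K:Q] = 4

f factors as (x^2 - 7)(x^2 - 185); the splitting field is K = Q(sqrt(7), sqrt(185)). Since 7, 185, and 1295 are all non-squares in Q, the three subfields Q(sqrt(7)), Q(sqrt(185)), Q(sqrt(1295)) are distinct degree-2 extensions, so [K:Q] = 4 (Klein four Galois group).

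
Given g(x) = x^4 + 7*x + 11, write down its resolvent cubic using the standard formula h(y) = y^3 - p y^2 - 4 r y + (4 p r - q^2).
h(y) = y^3 - 44*y - 49

Identify coefficients: p = 0, q = 7, r = 11.
Plug into h(y) = y^3 - p y^2 - 4 r y + (4 p r - q^2):
  h(y) = y^3 - (0) y^2 - 4*(11) y + (4*(0)*(11) - (7)^2)
       = y^3 + (0) y^2 + (-44) y + (-49).
Simplifying: h(y) = y^3 - 44*y - 49.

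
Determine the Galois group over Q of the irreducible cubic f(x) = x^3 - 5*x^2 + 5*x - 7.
Gal(K/Q) = S_3 (symmetric group of order 6)

Compute the discriminant of x^3 + (-5)*x^2 + (5)*x + (-7): Δ = -1548. Since Δ is not a rational square, the Galois group is not contained in A_3; it must be the full S_3 (irreducibility of the cubic rules out anything smaller).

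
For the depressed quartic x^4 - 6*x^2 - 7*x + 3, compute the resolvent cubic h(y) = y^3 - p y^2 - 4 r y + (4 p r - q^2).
h(y) = y^3 + 6*y^2 - 12*y - 121

Identify coefficients: p = -6, q = -7, r = 3.
Plug into h(y) = y^3 - p y^2 - 4 r y + (4 p r - q^2):
  h(y) = y^3 - (-6) y^2 - 4*(3) y + (4*(-6)*(3) - (-7)^2)
       = y^3 + (6) y^2 + (-12) y + (-121).
Simplifying: h(y) = y^3 + 6*y^2 - 12*y - 121.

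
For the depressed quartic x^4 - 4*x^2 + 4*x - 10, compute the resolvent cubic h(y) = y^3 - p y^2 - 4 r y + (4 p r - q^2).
h(y) = y^3 + 4*y^2 + 40*y + 144

Identify coefficients: p = -4, q = 4, r = -10.
Plug into h(y) = y^3 - p y^2 - 4 r y + (4 p r - q^2):
  h(y) = y^3 - (-4) y^2 - 4*(-10) y + (4*(-4)*(-10) - (4)^2)
       = y^3 + (4) y^2 + (40) y + (144).
Simplifying: h(y) = y^3 + 4*y^2 + 40*y + 144.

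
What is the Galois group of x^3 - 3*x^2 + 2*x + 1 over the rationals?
Gal(K/Q) = S_3 (symmetric group of order 6)

Compute the discriminant of x^3 + (-3)*x^2 + (2)*x + (1): Δ = -23. Since Δ is not a rational square, the Galois group is not contained in A_3; it must be the full S_3 (irreducibility of the cubic rules out anything smaller).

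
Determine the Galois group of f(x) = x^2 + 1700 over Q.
Gal(K/Q) = Z/2Z (cyclic of order 2)

x^2 + 1700 is irreducible over Q since -1700 is not a rational square. The splitting field Q(sqrt(-1700)) has degree 2 over Q, and its unique nontrivial automorphism is sqrt(-1700) ↦ -sqrt(-1700). Hence Gal(Q(sqrt(-1700))/Q) = Z/2Z.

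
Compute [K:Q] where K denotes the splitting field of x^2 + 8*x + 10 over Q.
[K:Q] = 2

The discriminant of x^2 + (8)*x + (10) is b^2 - 4c = 64 - (40) = 24. Since 24 is not a perfect square in Q, the polynomial is irreducible over Q. Its two roots generate a degree-2 extension, so [K:Q] = 2.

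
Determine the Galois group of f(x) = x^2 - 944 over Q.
Gal(K/Q) = Z/2Z (cyclic of order 2)

x^2 - 944 is irreducible over Q since 944 is not a rational square. The splitting field Q(sqrt(944)) has degree 2 over Q, and its unique nontrivial automorphism is sqrt(944) ↦ -sqrt(944). Hence Gal(Q(sqrt(944))/Q) = Z/2Z.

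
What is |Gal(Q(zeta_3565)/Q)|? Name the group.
|Gal(Q(zeta_3565)/Q)| = phi(3565) = 2640; group ≅ (Z/3565Z)^* ≅ Z/4Z × Z/22Z × Z/30Z

The n-th cyclotomic polynomial Φ_3565(x) is the minimal polynomial of zeta_3565 over Q and has degree phi(3565) = 2640. So Q(zeta_3565) is a degree-2640 Galois extension with Galois group (Z/3565Z)^*. By CRT, (Z/3565Z)^* ≅ (Z/5Z)^* × (Z/23Z)^* × (Z/31Z)^*. Each prime-power unit group is (Z/5Z)^* ≅ Z/4Z; (Z/23Z)^* ≅ Z/22Z; (Z/31Z)^* ≅ Z/30Z. Hence Gal(Q(zeta_3565)/Q) ≅ Z/4Z × Z/22Z × Z/30Z.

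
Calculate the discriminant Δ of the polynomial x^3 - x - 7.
Δ = -1319

For a depressed cubic x^3 + p x + q the discriminant is Δ = -4 p^3 - 27 q^2 = -4*(-1)^3 - 27*(-7)^2 = 4 - 1323 = -1319.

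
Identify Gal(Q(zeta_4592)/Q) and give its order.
|Gal(Q(zeta_4592)/Q)| = phi(4592) = 1920; group ≅ (Z/4592Z)^* ≅ Z/2Z × Z/4Z × Z/6Z × Z/40Z

The n-th cyclotomic polynomial Φ_4592(x) is the minimal polynomial of zeta_4592 over Q and has degree phi(4592) = 1920. So Q(zeta_4592) is a degree-1920 Galois extension with Galois group (Z/4592Z)^*. By CRT, (Z/4592Z)^* ≅ (Z/16Z)^* × (Z/7Z)^* × (Z/41Z)^*. Each prime-power unit group is (Z/16Z)^* ≅ Z/2Z × Z/4Z; (Z/7Z)^* ≅ Z/6Z; (Z/41Z)^* ≅ Z/40Z. Hence Gal(Q(zeta_4592)/Q) ≅ Z/2Z × Z/4Z × Z/6Z × Z/40Z.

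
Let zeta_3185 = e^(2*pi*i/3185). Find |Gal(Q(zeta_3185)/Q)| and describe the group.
|Gal(Q(zeta_3185)/Q)| = phi(3185) = 2016; group ≅ (Z/3185Z)^* ≅ Z/4Z × Z/12Z × Z/42Z

The n-th cyclotomic polynomial Φ_3185(x) is the minimal polynomial of zeta_3185 over Q and has degree phi(3185) = 2016. So Q(zeta_3185) is a degree-2016 Galois extension with Galois group (Z/3185Z)^*. By CRT, (Z/3185Z)^* ≅ (Z/5Z)^* × (Z/49Z)^* × (Z/13Z)^*. Each prime-power unit group is (Z/5Z)^* ≅ Z/4Z; (Z/49Z)^* ≅ Z/42Z; (Z/13Z)^* ≅ Z/12Z. Hence Gal(Q(zeta_3185)/Q) ≅ Z/4Z × Z/12Z × Z/42Z.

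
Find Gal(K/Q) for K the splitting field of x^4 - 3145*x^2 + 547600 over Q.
Gal(K/Q) = Z/2Z (cyclic of order 2)

f factors as (x^2 - 2960)(x^2 - 185), so the splitting field is K = Q(sqrt(2960), sqrt(185)). The squarefree part of 2960 is 185 and the squarefree part of 185 is also 185, so sqrt(2960) and sqrt(185) are both rational multiples of sqrt(185). Hence Q(sqrt(2960)) = Q(sqrt(185)) = Q(sqrt(185)), and the splitting field collapses to a single degree-2 extension with Galois group Z/2Z.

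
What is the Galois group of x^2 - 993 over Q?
Gal(K/Q) = Z/2Z (cyclic of order 2)

x^2 - 993 is irreducible over Q since 993 is not a rational square. The splitting field Q(sqrt(993)) has degree 2 over Q, and its unique nontrivial automorphism is sqrt(993) ↦ -sqrt(993). Hence Gal(Q(sqrt(993))/Q) = Z/2Z.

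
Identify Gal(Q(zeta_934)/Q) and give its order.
|Gal(Q(zeta_934)/Q)| = phi(934) = 466; group ≅ (Z/934Z)^* ≅ Z/466Z

The n-th cyclotomic polynomial Φ_934(x) is the minimal polynomial of zeta_934 over Q and has degree phi(934) = 466. So Q(zeta_934) is a degree-466 Galois extension with Galois group (Z/934Z)^*. By CRT, (Z/934Z)^* ≅ (Z/2Z)^* × (Z/467Z)^*. Each prime-power unit group is (Z/2Z)^* ≅ trivial group (order 1); (Z/467Z)^* ≅ Z/466Z. Hence Gal(Q(zeta_934)/Q) ≅ Z/466Z.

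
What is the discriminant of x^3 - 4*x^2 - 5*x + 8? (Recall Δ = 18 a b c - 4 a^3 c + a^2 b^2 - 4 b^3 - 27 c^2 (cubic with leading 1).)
Δ = 4100

For x^3 + a x^2 + b x + c the discriminant is Δ = 18 a b c - 4 a^3 c + a^2 b^2 - 4 b^3 - 27 c^2.
Plug a = -4, b = -5, c = 8:
  18*(-4)*(-5)*(8) - 4*(-4)^3*(8) + (-4)^2*(-5)^2 - 4*(-5)^3 - 27*(8)^2
  = 2880 + (2048) + 400 + (500) + (-1728)
  = 4100.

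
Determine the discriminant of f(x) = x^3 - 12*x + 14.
Δ = 1620

For a depressed cubic x^3 + p x + q the discriminant is Δ = -4 p^3 - 27 q^2 = -4*(-12)^3 - 27*(14)^2 = 6912 - 5292 = 1620.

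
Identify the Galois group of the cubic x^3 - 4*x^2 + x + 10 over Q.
Gal(K/Q) = S_3 (symmetric group of order 6)

Compute the discriminant of x^3 + (-4)*x^2 + (1)*x + (10): Δ = -848. Since Δ is not a rational square, the Galois group is not contained in A_3; it must be the full S_3 (irreducibility of the cubic rules out anything smaller).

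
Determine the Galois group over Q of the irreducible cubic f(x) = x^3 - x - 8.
Gal(K/Q) = S_3 (symmetric group of order 6)

Compute the discriminant of x^3 + (0)*x^2 + (-1)*x + (-8): Δ = -1724. Since Δ is not a rational square, the Galois group is not contained in A_3; it must be the full S_3 (irreducibility of the cubic rules out anything smaller).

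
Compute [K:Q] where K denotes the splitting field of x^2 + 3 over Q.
[K:Q] = 2

The discriminant of x^2 + (0)*x + (3) is b^2 - 4c = 0 - (12) = -12. Since -12 is not a perfect square in Q, the polynomial is irreducible over Q. Its two roots generate a degree-2 extension, so [K:Q] = 2.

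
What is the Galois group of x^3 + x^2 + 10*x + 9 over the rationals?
Gal(K/Q) = S_3 (symmetric group of order 6)

Compute the discriminant of x^3 + (1)*x^2 + (10)*x + (9): Δ = -4503. Since Δ is not a rational square, the Galois group is not contained in A_3; it must be the full S_3 (irreducibility of the cubic rules out anything smaller).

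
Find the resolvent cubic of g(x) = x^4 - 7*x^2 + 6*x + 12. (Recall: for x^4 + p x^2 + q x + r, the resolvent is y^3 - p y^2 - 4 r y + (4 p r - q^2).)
h(y) = y^3 + 7*y^2 - 48*y - 372

Identify coefficients: p = -7, q = 6, r = 12.
Plug into h(y) = y^3 - p y^2 - 4 r y + (4 p r - q^2):
  h(y) = y^3 - (-7) y^2 - 4*(12) y + (4*(-7)*(12) - (6)^2)
       = y^3 + (7) y^2 + (-48) y + (-372).
Simplifying: h(y) = y^3 + 7*y^2 - 48*y - 372.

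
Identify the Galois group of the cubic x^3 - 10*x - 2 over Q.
Gal(K/Q) = S_3 (symmetric group of order 6)

Compute the discriminant of x^3 + (0)*x^2 + (-10)*x + (-2): Δ = 3892. Since Δ is not a rational square, the Galois group is not contained in A_3; it must be the full S_3 (irreducibility of the cubic rules out anything smaller).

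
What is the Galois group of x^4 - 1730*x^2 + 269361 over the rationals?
Gal(K/Q) = Z/2Z (cyclic of order 2)

f factors as (x^2 - 173)(x^2 - 1557), so the splitting field is K = Q(sqrt(173), sqrt(1557)). The squarefree part of 173 is 173 and the squarefree part of 1557 is also 173, so sqrt(173) and sqrt(1557) are both rational multiples of sqrt(173). Hence Q(sqrt(173)) = Q(sqrt(1557)) = Q(sqrt(173)), and the splitting field collapses to a single degree-2 extension with Galois group Z/2Z.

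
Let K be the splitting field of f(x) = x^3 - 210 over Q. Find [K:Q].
[K:Q] = 6

x^3 - 210 has one real root r = 210^(1/3) and two complex roots r*zeta_3, r*zeta_3^2 where zeta_3 = e^(2*pi*i/3). The splitting field is Q(r, zeta_3). [Q(r):Q] = 3 and [Q(zeta_3):Q] = 2 with gcd = 1, so [Q(r, zeta_3):Q] = 3 * 2 = 6.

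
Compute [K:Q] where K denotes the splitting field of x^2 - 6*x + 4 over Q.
[K:Q] = 2

The discriminant of x^2 + (-6)*x + (4) is b^2 - 4c = 36 - (16) = 20. Since 20 is not a perfect square in Q, the polynomial is irreducible over Q. Its two roots generate a degree-2 extension, so [K:Q] = 2.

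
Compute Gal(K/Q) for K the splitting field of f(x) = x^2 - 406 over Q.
Gal(K/Q) = Z/2Z (cyclic of order 2)

x^2 - 406 is irreducible over Q since 406 is not a rational square. The splitting field Q(sqrt(406)) has degree 2 over Q, and its unique nontrivial automorphism is sqrt(406) ↦ -sqrt(406). Hence Gal(Q(sqrt(406))/Q) = Z/2Z.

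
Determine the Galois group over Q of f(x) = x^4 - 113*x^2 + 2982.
Gal(K/Q) = V_4 (Klein four-group, Z/2Z × Z/2Z)

f factors as (x^2 - 42)(x^2 - 71), so the splitting field is K = Q(sqrt(42), sqrt(71)). The elements 42, 71, 2982 are all non-squares in Q, so sqrt(42) and sqrt(71) generate independent quadratic extensions. Thus [K:Q] = 4 and Gal(K/Q) is generated by the two order-2 automorphisms sqrt(42) ↦ -sqrt(42) and sqrt(71) ↦ -sqrt(71), giving V_4.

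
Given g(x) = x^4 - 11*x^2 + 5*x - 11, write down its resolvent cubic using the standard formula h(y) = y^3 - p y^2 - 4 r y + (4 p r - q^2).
h(y) = y^3 + 11*y^2 + 44*y + 459

Identify coefficients: p = -11, q = 5, r = -11.
Plug into h(y) = y^3 - p y^2 - 4 r y + (4 p r - q^2):
  h(y) = y^3 - (-11) y^2 - 4*(-11) y + (4*(-11)*(-11) - (5)^2)
       = y^3 + (11) y^2 + (44) y + (459).
Simplifying: h(y) = y^3 + 11*y^2 + 44*y + 459.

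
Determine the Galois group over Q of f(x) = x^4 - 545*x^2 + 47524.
Gal(K/Q) = Z/2Z (cyclic of order 2)

f factors as (x^2 - 436)(x^2 - 109), so the splitting field is K = Q(sqrt(436), sqrt(109)). The squarefree part of 436 is 109 and the squarefree part of 109 is also 109, so sqrt(436) and sqrt(109) are both rational multiples of sqrt(109). Hence Q(sqrt(436)) = Q(sqrt(109)) = Q(sqrt(109)), and the splitting field collapses to a single degree-2 extension with Galois group Z/2Z.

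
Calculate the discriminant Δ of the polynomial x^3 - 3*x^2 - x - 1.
Δ = -176

For x^3 + a x^2 + b x + c the discriminant is Δ = 18 a b c - 4 a^3 c + a^2 b^2 - 4 b^3 - 27 c^2.
Plug a = -3, b = -1, c = -1:
  18*(-3)*(-1)*(-1) - 4*(-3)^3*(-1) + (-3)^2*(-1)^2 - 4*(-1)^3 - 27*(-1)^2
  = -54 + (-108) + 9 + (4) + (-27)
  = -176.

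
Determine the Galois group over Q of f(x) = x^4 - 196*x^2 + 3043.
Gal(K/Q) = V_4 (Klein four-group, Z/2Z × Z/2Z)

f factors as (x^2 - 17)(x^2 - 179), so the splitting field is K = Q(sqrt(17), sqrt(179)). The elements 17, 179, 3043 are all non-squares in Q, so sqrt(17) and sqrt(179) generate independent quadratic extensions. Thus [K:Q] = 4 and Gal(K/Q) is generated by the two order-2 automorphisms sqrt(17) ↦ -sqrt(17) and sqrt(179) ↦ -sqrt(179), giving V_4.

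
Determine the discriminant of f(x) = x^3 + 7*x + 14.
Δ = -6664

For a depressed cubic x^3 + p x + q the discriminant is Δ = -4 p^3 - 27 q^2 = -4*(7)^3 - 27*(14)^2 = -1372 - 5292 = -6664.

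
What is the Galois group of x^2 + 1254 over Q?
Gal(K/Q) = Z/2Z (cyclic of order 2)

x^2 + 1254 is irreducible over Q since -1254 is not a rational square. The splitting field Q(sqrt(-1254)) has degree 2 over Q, and its unique nontrivial automorphism is sqrt(-1254) ↦ -sqrt(-1254). Hence Gal(Q(sqrt(-1254))/Q) = Z/2Z.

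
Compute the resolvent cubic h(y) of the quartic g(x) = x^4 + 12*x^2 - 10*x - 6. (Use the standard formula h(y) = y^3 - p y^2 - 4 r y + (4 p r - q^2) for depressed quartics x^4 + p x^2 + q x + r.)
h(y) = y^3 - 12*y^2 + 24*y - 388

Identify coefficients: p = 12, q = -10, r = -6.
Plug into h(y) = y^3 - p y^2 - 4 r y + (4 p r - q^2):
  h(y) = y^3 - (12) y^2 - 4*(-6) y + (4*(12)*(-6) - (-10)^2)
       = y^3 + (-12) y^2 + (24) y + (-388).
Simplifying: h(y) = y^3 - 12*y^2 + 24*y - 388.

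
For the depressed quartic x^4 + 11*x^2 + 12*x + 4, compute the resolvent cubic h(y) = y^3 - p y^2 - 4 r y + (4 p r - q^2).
h(y) = y^3 - 11*y^2 - 16*y + 32

Identify coefficients: p = 11, q = 12, r = 4.
Plug into h(y) = y^3 - p y^2 - 4 r y + (4 p r - q^2):
  h(y) = y^3 - (11) y^2 - 4*(4) y + (4*(11)*(4) - (12)^2)
       = y^3 + (-11) y^2 + (-16) y + (32).
Simplifying: h(y) = y^3 - 11*y^2 - 16*y + 32.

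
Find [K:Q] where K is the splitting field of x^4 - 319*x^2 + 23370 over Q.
[K:Q] = 4

f factors as (x^2 - 205)(x^2 - 114); the splitting field is K = Q(sqrt(205), sqrt(114)). Since 205, 114, and 23370 are all non-squares in Q, the three subfields Q(sqrt(205)), Q(sqrt(114)), Q(sqrt(23370)) are distinct degree-2 extensions, so [K:Q] = 4 (Klein four Galois group).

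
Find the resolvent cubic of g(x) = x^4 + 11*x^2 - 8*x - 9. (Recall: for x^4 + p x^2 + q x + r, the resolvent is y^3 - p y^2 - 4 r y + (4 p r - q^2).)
h(y) = y^3 - 11*y^2 + 36*y - 460

Identify coefficients: p = 11, q = -8, r = -9.
Plug into h(y) = y^3 - p y^2 - 4 r y + (4 p r - q^2):
  h(y) = y^3 - (11) y^2 - 4*(-9) y + (4*(11)*(-9) - (-8)^2)
       = y^3 + (-11) y^2 + (36) y + (-460).
Simplifying: h(y) = y^3 - 11*y^2 + 36*y - 460.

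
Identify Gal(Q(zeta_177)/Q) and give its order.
|Gal(Q(zeta_177)/Q)| = phi(177) = 116; group ≅ (Z/177Z)^* ≅ Z/2Z × Z/58Z

The n-th cyclotomic polynomial Φ_177(x) is the minimal polynomial of zeta_177 over Q and has degree phi(177) = 116. So Q(zeta_177) is a degree-116 Galois extension with Galois group (Z/177Z)^*. By CRT, (Z/177Z)^* ≅ (Z/3Z)^* × (Z/59Z)^*. Each prime-power unit group is (Z/3Z)^* ≅ Z/2Z; (Z/59Z)^* ≅ Z/58Z. Hence Gal(Q(zeta_177)/Q) ≅ Z/2Z × Z/58Z.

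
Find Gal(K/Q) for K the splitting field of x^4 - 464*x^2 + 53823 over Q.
Gal(K/Q) = V_4 (Klein four-group, Z/2Z × Z/2Z)

f factors as (x^2 - 231)(x^2 - 233), so the splitting field is K = Q(sqrt(231), sqrt(233)). The elements 231, 233, 53823 are all non-squares in Q, so sqrt(231) and sqrt(233) generate independent quadratic extensions. Thus [K:Q] = 4 and Gal(K/Q) is generated by the two order-2 automorphisms sqrt(231) ↦ -sqrt(231) and sqrt(233) ↦ -sqrt(233), giving V_4.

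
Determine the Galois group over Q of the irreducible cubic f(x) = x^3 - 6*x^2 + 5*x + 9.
Gal(K/Q) = S_3 (symmetric group of order 6)

Compute the discriminant of x^3 + (-6)*x^2 + (5)*x + (9): Δ = 1129. Since Δ is not a rational square, the Galois group is not contained in A_3; it must be the full S_3 (irreducibility of the cubic rules out anything smaller).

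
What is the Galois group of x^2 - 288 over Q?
Gal(K/Q) = Z/2Z (cyclic of order 2)

x^2 - 288 is irreducible over Q since 288 is not a rational square. The splitting field Q(sqrt(288)) has degree 2 over Q, and its unique nontrivial automorphism is sqrt(288) ↦ -sqrt(288). Hence Gal(Q(sqrt(288))/Q) = Z/2Z.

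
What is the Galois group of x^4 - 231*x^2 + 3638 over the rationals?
Gal(K/Q) = V_4 (Klein four-group, Z/2Z × Z/2Z)

f factors as (x^2 - 214)(x^2 - 17), so the splitting field is K = Q(sqrt(214), sqrt(17)). The elements 214, 17, 3638 are all non-squares in Q, so sqrt(214) and sqrt(17) generate independent quadratic extensions. Thus [K:Q] = 4 and Gal(K/Q) is generated by the two order-2 automorphisms sqrt(214) ↦ -sqrt(214) and sqrt(17) ↦ -sqrt(17), giving V_4.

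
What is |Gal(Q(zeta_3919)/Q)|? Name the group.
|Gal(Q(zeta_3919)/Q)| = phi(3919) = 3918; group ≅ (Z/3919Z)^* ≅ Z/3918Z

The n-th cyclotomic polynomial Φ_3919(x) is the minimal polynomial of zeta_3919 over Q and has degree phi(3919) = 3918. So Q(zeta_3919) is a degree-3918 Galois extension with Galois group (Z/3919Z)^*. (Z/3919Z)^* is cyclic since 3919 is an odd prime power (or 4). Hence Gal(Q(zeta_3919)/Q) ≅ Z/3918Z.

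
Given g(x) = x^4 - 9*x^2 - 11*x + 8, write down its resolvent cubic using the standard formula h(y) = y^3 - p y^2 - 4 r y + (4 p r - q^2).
h(y) = y^3 + 9*y^2 - 32*y - 409

Identify coefficients: p = -9, q = -11, r = 8.
Plug into h(y) = y^3 - p y^2 - 4 r y + (4 p r - q^2):
  h(y) = y^3 - (-9) y^2 - 4*(8) y + (4*(-9)*(8) - (-11)^2)
       = y^3 + (9) y^2 + (-32) y + (-409).
Simplifying: h(y) = y^3 + 9*y^2 - 32*y - 409.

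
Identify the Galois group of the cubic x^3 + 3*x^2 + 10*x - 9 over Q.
Gal(K/Q) = S_3 (symmetric group of order 6)

Compute the discriminant of x^3 + (3)*x^2 + (10)*x + (-9): Δ = -9175. Since Δ is not a rational square, the Galois group is not contained in A_3; it must be the full S_3 (irreducibility of the cubic rules out anything smaller).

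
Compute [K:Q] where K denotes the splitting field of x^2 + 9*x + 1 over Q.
[K:Q] = 2

The discriminant of x^2 + (9)*x + (1) is b^2 - 4c = 81 - (4) = 77. Since 77 is not a perfect square in Q, the polynomial is irreducible over Q. Its two roots generate a degree-2 extension, so [K:Q] = 2.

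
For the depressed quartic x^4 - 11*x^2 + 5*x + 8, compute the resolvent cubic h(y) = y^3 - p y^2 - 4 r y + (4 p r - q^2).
h(y) = y^3 + 11*y^2 - 32*y - 377

Identify coefficients: p = -11, q = 5, r = 8.
Plug into h(y) = y^3 - p y^2 - 4 r y + (4 p r - q^2):
  h(y) = y^3 - (-11) y^2 - 4*(8) y + (4*(-11)*(8) - (5)^2)
       = y^3 + (11) y^2 + (-32) y + (-377).
Simplifying: h(y) = y^3 + 11*y^2 - 32*y - 377.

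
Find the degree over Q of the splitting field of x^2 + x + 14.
[K:Q] = 2

The discriminant of x^2 + (1)*x + (14) is b^2 - 4c = 1 - (56) = -55. Since -55 is not a perfect square in Q, the polynomial is irreducible over Q. Its two roots generate a degree-2 extension, so [K:Q] = 2.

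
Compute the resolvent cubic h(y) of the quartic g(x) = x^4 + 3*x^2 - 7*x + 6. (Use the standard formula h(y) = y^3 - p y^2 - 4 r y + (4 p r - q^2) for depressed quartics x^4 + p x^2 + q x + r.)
h(y) = y^3 - 3*y^2 - 24*y + 23

Identify coefficients: p = 3, q = -7, r = 6.
Plug into h(y) = y^3 - p y^2 - 4 r y + (4 p r - q^2):
  h(y) = y^3 - (3) y^2 - 4*(6) y + (4*(3)*(6) - (-7)^2)
       = y^3 + (-3) y^2 + (-24) y + (23).
Simplifying: h(y) = y^3 - 3*y^2 - 24*y + 23.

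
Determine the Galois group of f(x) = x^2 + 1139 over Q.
Gal(K/Q) = Z/2Z (cyclic of order 2)

x^2 + 1139 is irreducible over Q since -1139 is not a rational square. The splitting field Q(sqrt(-1139)) has degree 2 over Q, and its unique nontrivial automorphism is sqrt(-1139) ↦ -sqrt(-1139). Hence Gal(Q(sqrt(-1139))/Q) = Z/2Z.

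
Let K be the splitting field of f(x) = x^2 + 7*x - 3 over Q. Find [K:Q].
[K:Q] = 2

The discriminant of x^2 + (7)*x + (-3) is b^2 - 4c = 49 - (-12) = 61. Since 61 is not a perfect square in Q, the polynomial is irreducible over Q. Its two roots generate a degree-2 extension, so [K:Q] = 2.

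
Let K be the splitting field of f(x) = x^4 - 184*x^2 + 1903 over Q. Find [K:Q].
[K:Q] = 4

f factors as (x^2 - 11)(x^2 - 173); the splitting field is K = Q(sqrt(11), sqrt(173)). Since 11, 173, and 1903 are all non-squares in Q, the three subfields Q(sqrt(11)), Q(sqrt(173)), Q(sqrt(1903)) are distinct degree-2 extensions, so [K:Q] = 4 (Klein four Galois group).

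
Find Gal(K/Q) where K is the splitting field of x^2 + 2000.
Gal(K/Q) = Z/2Z (cyclic of order 2)

x^2 + 2000 is irreducible over Q since -2000 is not a rational square. The splitting field Q(sqrt(-2000)) has degree 2 over Q, and its unique nontrivial automorphism is sqrt(-2000) ↦ -sqrt(-2000). Hence Gal(Q(sqrt(-2000))/Q) = Z/2Z.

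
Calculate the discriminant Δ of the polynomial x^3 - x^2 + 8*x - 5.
Δ = -1959

For x^3 + a x^2 + b x + c the discriminant is Δ = 18 a b c - 4 a^3 c + a^2 b^2 - 4 b^3 - 27 c^2.
Plug a = -1, b = 8, c = -5:
  18*(-1)*(8)*(-5) - 4*(-1)^3*(-5) + (-1)^2*(8)^2 - 4*(8)^3 - 27*(-5)^2
  = 720 + (-20) + 64 + (-2048) + (-675)
  = -1959.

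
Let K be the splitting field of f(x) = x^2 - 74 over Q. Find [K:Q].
[K:Q] = 2

The polynomial x^2 - 74 is irreducible over Q since 74 is not a perfect square. Its splitting field is Q(sqrt(74)), which has degree 2 over Q.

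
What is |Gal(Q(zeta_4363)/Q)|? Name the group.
|Gal(Q(zeta_4363)/Q)| = phi(4363) = 4362; group ≅ (Z/4363Z)^* ≅ Z/4362Z

The n-th cyclotomic polynomial Φ_4363(x) is the minimal polynomial of zeta_4363 over Q and has degree phi(4363) = 4362. So Q(zeta_4363) is a degree-4362 Galois extension with Galois group (Z/4363Z)^*. (Z/4363Z)^* is cyclic since 4363 is an odd prime power (or 4). Hence Gal(Q(zeta_4363)/Q) ≅ Z/4362Z.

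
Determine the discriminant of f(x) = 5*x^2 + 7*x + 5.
Δ = -51

For a quadratic a x^2 + b x + c the discriminant is Δ = b^2 - 4ac = (7)^2 - 4*(5)*(5) = 49 - (100) = -51.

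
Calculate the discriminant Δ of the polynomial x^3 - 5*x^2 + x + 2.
Δ = 733

For x^3 + a x^2 + b x + c the discriminant is Δ = 18 a b c - 4 a^3 c + a^2 b^2 - 4 b^3 - 27 c^2.
Plug a = -5, b = 1, c = 2:
  18*(-5)*(1)*(2) - 4*(-5)^3*(2) + (-5)^2*(1)^2 - 4*(1)^3 - 27*(2)^2
  = -180 + (1000) + 25 + (-4) + (-108)
  = 733.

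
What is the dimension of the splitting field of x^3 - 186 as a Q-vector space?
[K:Q] = 6

x^3 - 186 has one real root r = 186^(1/3) and two complex roots r*zeta_3, r*zeta_3^2 where zeta_3 = e^(2*pi*i/3). The splitting field is Q(r, zeta_3). [Q(r):Q] = 3 and [Q(zeta_3):Q] = 2 with gcd = 1, so [Q(r, zeta_3):Q] = 3 * 2 = 6.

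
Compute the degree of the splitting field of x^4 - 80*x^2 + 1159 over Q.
[K:Q] = 4

f factors as (x^2 - 19)(x^2 - 61); the splitting field is K = Q(sqrt(19), sqrt(61)). Since 19, 61, and 1159 are all non-squares in Q, the three subfields Q(sqrt(19)), Q(sqrt(61)), Q(sqrt(1159)) are distinct degree-2 extensions, so [K:Q] = 4 (Klein four Galois group).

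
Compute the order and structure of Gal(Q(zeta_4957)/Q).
|Gal(Q(zeta_4957)/Q)| = phi(4957) = 4956; group ≅ (Z/4957Z)^* ≅ Z/4956Z

The n-th cyclotomic polynomial Φ_4957(x) is the minimal polynomial of zeta_4957 over Q and has degree phi(4957) = 4956. So Q(zeta_4957) is a degree-4956 Galois extension with Galois group (Z/4957Z)^*. (Z/4957Z)^* is cyclic since 4957 is an odd prime power (or 4). Hence Gal(Q(zeta_4957)/Q) ≅ Z/4956Z.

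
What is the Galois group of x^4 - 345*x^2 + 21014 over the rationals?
Gal(K/Q) = V_4 (Klein four-group, Z/2Z × Z/2Z)

f factors as (x^2 - 79)(x^2 - 266), so the splitting field is K = Q(sqrt(79), sqrt(266)). The elements 79, 266, 21014 are all non-squares in Q, so sqrt(79) and sqrt(266) generate independent quadratic extensions. Thus [K:Q] = 4 and Gal(K/Q) is generated by the two order-2 automorphisms sqrt(79) ↦ -sqrt(79) and sqrt(266) ↦ -sqrt(266), giving V_4.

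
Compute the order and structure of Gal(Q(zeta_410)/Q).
|Gal(Q(zeta_410)/Q)| = phi(410) = 160; group ≅ (Z/410Z)^* ≅ Z/4Z × Z/40Z

The n-th cyclotomic polynomial Φ_410(x) is the minimal polynomial of zeta_410 over Q and has degree phi(410) = 160. So Q(zeta_410) is a degree-160 Galois extension with Galois group (Z/410Z)^*. By CRT, (Z/410Z)^* ≅ (Z/2Z)^* × (Z/5Z)^* × (Z/41Z)^*. Each prime-power unit group is (Z/2Z)^* ≅ trivial group (order 1); (Z/5Z)^* ≅ Z/4Z; (Z/41Z)^* ≅ Z/40Z. Hence Gal(Q(zeta_410)/Q) ≅ Z/4Z × Z/40Z.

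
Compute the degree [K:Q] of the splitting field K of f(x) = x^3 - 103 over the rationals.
[K:Q] = 6

x^3 - 103 has one real root r = 103^(1/3) and two complex roots r*zeta_3, r*zeta_3^2 where zeta_3 = e^(2*pi*i/3). The splitting field is Q(r, zeta_3). [Q(r):Q] = 3 and [Q(zeta_3):Q] = 2 with gcd = 1, so [Q(r, zeta_3):Q] = 3 * 2 = 6.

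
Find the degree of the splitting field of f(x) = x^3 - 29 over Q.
[K:Q] = 6

x^3 - 29 has one real root r = 29^(1/3) and two complex roots r*zeta_3, r*zeta_3^2 where zeta_3 = e^(2*pi*i/3). The splitting field is Q(r, zeta_3). [Q(r):Q] = 3 and [Q(zeta_3):Q] = 2 with gcd = 1, so [Q(r, zeta_3):Q] = 3 * 2 = 6.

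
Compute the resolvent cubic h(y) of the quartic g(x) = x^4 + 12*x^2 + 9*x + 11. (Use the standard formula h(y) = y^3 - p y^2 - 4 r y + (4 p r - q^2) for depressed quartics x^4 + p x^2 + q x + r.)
h(y) = y^3 - 12*y^2 - 44*y + 447

Identify coefficients: p = 12, q = 9, r = 11.
Plug into h(y) = y^3 - p y^2 - 4 r y + (4 p r - q^2):
  h(y) = y^3 - (12) y^2 - 4*(11) y + (4*(12)*(11) - (9)^2)
       = y^3 + (-12) y^2 + (-44) y + (447).
Simplifying: h(y) = y^3 - 12*y^2 - 44*y + 447.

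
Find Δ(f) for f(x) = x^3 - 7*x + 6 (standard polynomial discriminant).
Δ = 400

For a depressed cubic x^3 + p x + q the discriminant is Δ = -4 p^3 - 27 q^2 = -4*(-7)^3 - 27*(6)^2 = 1372 - 972 = 400.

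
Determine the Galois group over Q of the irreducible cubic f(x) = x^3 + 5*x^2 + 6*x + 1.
Gal(K/Q) = A_3 (cyclic of order 3)

Compute the discriminant of x^3 + (5)*x^2 + (6)*x + (1): Δ = 49. Since Δ is a perfect square (Δ = 7^2), the Galois group is contained in A_3. Irreducibility forces the group to be transitive on three roots, so Gal = A_3.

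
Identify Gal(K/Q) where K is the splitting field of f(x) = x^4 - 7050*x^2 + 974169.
Gal(K/Q) = Z/2Z (cyclic of order 2)

f factors as (x^2 - 6909)(x^2 - 141), so the splitting field is K = Q(sqrt(6909), sqrt(141)). The squarefree part of 6909 is 141 and the squarefree part of 141 is also 141, so sqrt(6909) and sqrt(141) are both rational multiples of sqrt(141). Hence Q(sqrt(6909)) = Q(sqrt(141)) = Q(sqrt(141)), and the splitting field collapses to a single degree-2 extension with Galois group Z/2Z.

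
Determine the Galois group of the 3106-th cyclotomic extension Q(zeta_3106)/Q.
|Gal(Q(zeta_3106)/Q)| = phi(3106) = 1552; group ≅ (Z/3106Z)^* ≅ Z/1552Z

The n-th cyclotomic polynomial Φ_3106(x) is the minimal polynomial of zeta_3106 over Q and has degree phi(3106) = 1552. So Q(zeta_3106) is a degree-1552 Galois extension with Galois group (Z/3106Z)^*. By CRT, (Z/3106Z)^* ≅ (Z/2Z)^* × (Z/1553Z)^*. Each prime-power unit group is (Z/2Z)^* ≅ trivial group (order 1); (Z/1553Z)^* ≅ Z/1552Z. Hence Gal(Q(zeta_3106)/Q) ≅ Z/1552Z.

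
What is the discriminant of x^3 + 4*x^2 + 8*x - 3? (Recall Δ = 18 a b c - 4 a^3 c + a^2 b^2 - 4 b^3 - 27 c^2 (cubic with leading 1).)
Δ = -2227

For x^3 + a x^2 + b x + c the discriminant is Δ = 18 a b c - 4 a^3 c + a^2 b^2 - 4 b^3 - 27 c^2.
Plug a = 4, b = 8, c = -3:
  18*(4)*(8)*(-3) - 4*(4)^3*(-3) + (4)^2*(8)^2 - 4*(8)^3 - 27*(-3)^2
  = -1728 + (768) + 1024 + (-2048) + (-243)
  = -2227.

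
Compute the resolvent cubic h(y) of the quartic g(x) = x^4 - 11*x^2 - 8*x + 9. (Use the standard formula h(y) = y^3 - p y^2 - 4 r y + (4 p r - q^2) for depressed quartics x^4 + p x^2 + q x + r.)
h(y) = y^3 + 11*y^2 - 36*y - 460

Identify coefficients: p = -11, q = -8, r = 9.
Plug into h(y) = y^3 - p y^2 - 4 r y + (4 p r - q^2):
  h(y) = y^3 - (-11) y^2 - 4*(9) y + (4*(-11)*(9) - (-8)^2)
       = y^3 + (11) y^2 + (-36) y + (-460).
Simplifying: h(y) = y^3 + 11*y^2 - 36*y - 460.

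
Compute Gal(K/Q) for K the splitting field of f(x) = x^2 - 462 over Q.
Gal(K/Q) = Z/2Z (cyclic of order 2)

x^2 - 462 is irreducible over Q since 462 is not a rational square. The splitting field Q(sqrt(462)) has degree 2 over Q, and its unique nontrivial automorphism is sqrt(462) ↦ -sqrt(462). Hence Gal(Q(sqrt(462))/Q) = Z/2Z.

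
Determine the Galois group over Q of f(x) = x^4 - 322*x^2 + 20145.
Gal(K/Q) = V_4 (Klein four-group, Z/2Z × Z/2Z)

f factors as (x^2 - 85)(x^2 - 237), so the splitting field is K = Q(sqrt(85), sqrt(237)). The elements 85, 237, 20145 are all non-squares in Q, so sqrt(85) and sqrt(237) generate independent quadratic extensions. Thus [K:Q] = 4 and Gal(K/Q) is generated by the two order-2 automorphisms sqrt(85) ↦ -sqrt(85) and sqrt(237) ↦ -sqrt(237), giving V_4.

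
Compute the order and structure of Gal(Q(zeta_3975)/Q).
|Gal(Q(zeta_3975)/Q)| = phi(3975) = 2080; group ≅ (Z/3975Z)^* ≅ Z/2Z × Z/20Z × Z/52Z

The n-th cyclotomic polynomial Φ_3975(x) is the minimal polynomial of zeta_3975 over Q and has degree phi(3975) = 2080. So Q(zeta_3975) is a degree-2080 Galois extension with Galois group (Z/3975Z)^*. By CRT, (Z/3975Z)^* ≅ (Z/3Z)^* × (Z/25Z)^* × (Z/53Z)^*. Each prime-power unit group is (Z/3Z)^* ≅ Z/2Z; (Z/25Z)^* ≅ Z/20Z; (Z/53Z)^* ≅ Z/52Z. Hence Gal(Q(zeta_3975)/Q) ≅ Z/2Z × Z/20Z × Z/52Z.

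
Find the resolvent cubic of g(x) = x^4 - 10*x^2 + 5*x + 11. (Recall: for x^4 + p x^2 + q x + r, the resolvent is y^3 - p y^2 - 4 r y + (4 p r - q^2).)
h(y) = y^3 + 10*y^2 - 44*y - 465

Identify coefficients: p = -10, q = 5, r = 11.
Plug into h(y) = y^3 - p y^2 - 4 r y + (4 p r - q^2):
  h(y) = y^3 - (-10) y^2 - 4*(11) y + (4*(-10)*(11) - (5)^2)
       = y^3 + (10) y^2 + (-44) y + (-465).
Simplifying: h(y) = y^3 + 10*y^2 - 44*y - 465.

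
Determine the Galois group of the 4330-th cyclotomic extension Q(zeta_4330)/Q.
|Gal(Q(zeta_4330)/Q)| = phi(4330) = 1728; group ≅ (Z/4330Z)^* ≅ Z/4Z × Z/432Z

The n-th cyclotomic polynomial Φ_4330(x) is the minimal polynomial of zeta_4330 over Q and has degree phi(4330) = 1728. So Q(zeta_4330) is a degree-1728 Galois extension with Galois group (Z/4330Z)^*. By CRT, (Z/4330Z)^* ≅ (Z/2Z)^* × (Z/5Z)^* × (Z/433Z)^*. Each prime-power unit group is (Z/2Z)^* ≅ trivial group (order 1); (Z/5Z)^* ≅ Z/4Z; (Z/433Z)^* ≅ Z/432Z. Hence Gal(Q(zeta_4330)/Q) ≅ Z/4Z × Z/432Z.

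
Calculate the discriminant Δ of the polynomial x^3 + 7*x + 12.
Δ = -5260

For a depressed cubic x^3 + p x + q the discriminant is Δ = -4 p^3 - 27 q^2 = -4*(7)^3 - 27*(12)^2 = -1372 - 3888 = -5260.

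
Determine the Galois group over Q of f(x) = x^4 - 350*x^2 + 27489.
Gal(K/Q) = V_4 (Klein four-group, Z/2Z × Z/2Z)

f factors as (x^2 - 119)(x^2 - 231), so the splitting field is K = Q(sqrt(119), sqrt(231)). The elements 119, 231, 27489 are all non-squares in Q, so sqrt(119) and sqrt(231) generate independent quadratic extensions. Thus [K:Q] = 4 and Gal(K/Q) is generated by the two order-2 automorphisms sqrt(119) ↦ -sqrt(119) and sqrt(231) ↦ -sqrt(231), giving V_4.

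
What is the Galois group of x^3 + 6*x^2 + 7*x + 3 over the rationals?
Gal(K/Q) = S_3 (symmetric group of order 6)

Compute the discriminant of x^3 + (6)*x^2 + (7)*x + (3): Δ = -175. Since Δ is not a rational square, the Galois group is not contained in A_3; it must be the full S_3 (irreducibility of the cubic rules out anything smaller).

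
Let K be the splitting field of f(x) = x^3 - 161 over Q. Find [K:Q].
[K:Q] = 6

x^3 - 161 has one real root r = 161^(1/3) and two complex roots r*zeta_3, r*zeta_3^2 where zeta_3 = e^(2*pi*i/3). The splitting field is Q(r, zeta_3). [Q(r):Q] = 3 and [Q(zeta_3):Q] = 2 with gcd = 1, so [Q(r, zeta_3):Q] = 3 * 2 = 6.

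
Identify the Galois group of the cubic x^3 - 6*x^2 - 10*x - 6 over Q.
Gal(K/Q) = S_3 (symmetric group of order 6)

Compute the discriminant of x^3 + (-6)*x^2 + (-10)*x + (-6): Δ = -5036. Since Δ is not a rational square, the Galois group is not contained in A_3; it must be the full S_3 (irreducibility of the cubic rules out anything smaller).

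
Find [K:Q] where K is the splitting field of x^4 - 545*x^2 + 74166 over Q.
[K:Q] = 4

f factors as (x^2 - 263)(x^2 - 282); the splitting field is K = Q(sqrt(263), sqrt(282)). Since 263, 282, and 74166 are all non-squares in Q, the three subfields Q(sqrt(263)), Q(sqrt(282)), Q(sqrt(74166)) are distinct degree-2 extensions, so [K:Q] = 4 (Klein four Galois group).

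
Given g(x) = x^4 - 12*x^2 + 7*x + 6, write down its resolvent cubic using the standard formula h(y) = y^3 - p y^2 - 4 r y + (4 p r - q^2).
h(y) = y^3 + 12*y^2 - 24*y - 337

Identify coefficients: p = -12, q = 7, r = 6.
Plug into h(y) = y^3 - p y^2 - 4 r y + (4 p r - q^2):
  h(y) = y^3 - (-12) y^2 - 4*(6) y + (4*(-12)*(6) - (7)^2)
       = y^3 + (12) y^2 + (-24) y + (-337).
Simplifying: h(y) = y^3 + 12*y^2 - 24*y - 337.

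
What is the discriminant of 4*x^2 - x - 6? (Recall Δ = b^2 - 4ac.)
Δ = 97

For a quadratic a x^2 + b x + c the discriminant is Δ = b^2 - 4ac = (-1)^2 - 4*(4)*(-6) = 1 - (-96) = 97.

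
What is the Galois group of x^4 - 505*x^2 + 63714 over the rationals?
Gal(K/Q) = V_4 (Klein four-group, Z/2Z × Z/2Z)

f factors as (x^2 - 259)(x^2 - 246), so the splitting field is K = Q(sqrt(259), sqrt(246)). The elements 259, 246, 63714 are all non-squares in Q, so sqrt(259) and sqrt(246) generate independent quadratic extensions. Thus [K:Q] = 4 and Gal(K/Q) is generated by the two order-2 automorphisms sqrt(259) ↦ -sqrt(259) and sqrt(246) ↦ -sqrt(246), giving V_4.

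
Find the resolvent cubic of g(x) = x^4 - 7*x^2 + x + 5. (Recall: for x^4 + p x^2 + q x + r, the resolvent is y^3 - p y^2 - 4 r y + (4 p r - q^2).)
h(y) = y^3 + 7*y^2 - 20*y - 141

Identify coefficients: p = -7, q = 1, r = 5.
Plug into h(y) = y^3 - p y^2 - 4 r y + (4 p r - q^2):
  h(y) = y^3 - (-7) y^2 - 4*(5) y + (4*(-7)*(5) - (1)^2)
       = y^3 + (7) y^2 + (-20) y + (-141).
Simplifying: h(y) = y^3 + 7*y^2 - 20*y - 141.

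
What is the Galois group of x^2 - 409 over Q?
Gal(K/Q) = Z/2Z (cyclic of order 2)

x^2 - 409 is irreducible over Q since 409 is not a rational square. The splitting field Q(sqrt(409)) has degree 2 over Q, and its unique nontrivial automorphism is sqrt(409) ↦ -sqrt(409). Hence Gal(Q(sqrt(409))/Q) = Z/2Z.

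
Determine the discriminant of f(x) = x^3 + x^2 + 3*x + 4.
Δ = -331

For x^3 + a x^2 + b x + c the discriminant is Δ = 18 a b c - 4 a^3 c + a^2 b^2 - 4 b^3 - 27 c^2.
Plug a = 1, b = 3, c = 4:
  18*(1)*(3)*(4) - 4*(1)^3*(4) + (1)^2*(3)^2 - 4*(3)^3 - 27*(4)^2
  = 216 + (-16) + 9 + (-108) + (-432)
  = -331.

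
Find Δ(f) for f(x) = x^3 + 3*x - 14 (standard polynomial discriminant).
Δ = -5400

For a depressed cubic x^3 + p x + q the discriminant is Δ = -4 p^3 - 27 q^2 = -4*(3)^3 - 27*(-14)^2 = -108 - 5292 = -5400.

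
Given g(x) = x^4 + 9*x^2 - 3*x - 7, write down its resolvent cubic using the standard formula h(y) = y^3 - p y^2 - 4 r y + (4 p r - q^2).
h(y) = y^3 - 9*y^2 + 28*y - 261

Identify coefficients: p = 9, q = -3, r = -7.
Plug into h(y) = y^3 - p y^2 - 4 r y + (4 p r - q^2):
  h(y) = y^3 - (9) y^2 - 4*(-7) y + (4*(9)*(-7) - (-3)^2)
       = y^3 + (-9) y^2 + (28) y + (-261).
Simplifying: h(y) = y^3 - 9*y^2 + 28*y - 261.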